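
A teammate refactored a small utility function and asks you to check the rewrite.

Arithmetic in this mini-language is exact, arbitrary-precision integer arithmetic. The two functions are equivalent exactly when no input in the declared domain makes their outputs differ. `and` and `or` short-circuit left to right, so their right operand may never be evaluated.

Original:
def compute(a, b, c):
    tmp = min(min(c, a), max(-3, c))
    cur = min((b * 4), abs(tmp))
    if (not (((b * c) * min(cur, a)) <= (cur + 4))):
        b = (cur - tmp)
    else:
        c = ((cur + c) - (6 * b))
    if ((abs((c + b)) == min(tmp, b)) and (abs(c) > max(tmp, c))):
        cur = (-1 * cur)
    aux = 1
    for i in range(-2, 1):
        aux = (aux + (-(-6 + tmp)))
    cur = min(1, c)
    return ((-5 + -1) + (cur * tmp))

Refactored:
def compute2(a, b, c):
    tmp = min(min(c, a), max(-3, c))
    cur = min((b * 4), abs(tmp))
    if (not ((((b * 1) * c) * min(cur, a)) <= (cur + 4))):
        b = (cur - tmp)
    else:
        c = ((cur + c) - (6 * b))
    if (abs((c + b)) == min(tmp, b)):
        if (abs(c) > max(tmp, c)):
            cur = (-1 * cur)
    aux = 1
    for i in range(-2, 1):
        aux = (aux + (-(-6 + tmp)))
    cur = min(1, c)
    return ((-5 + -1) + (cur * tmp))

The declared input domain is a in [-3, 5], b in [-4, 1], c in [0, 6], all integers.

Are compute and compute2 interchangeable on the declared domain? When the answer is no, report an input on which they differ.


This is a faithful refactor — arithmetic usage differs, plus statement counts differ, plus constant usage differs, plus branching structure differs, plus boolean connective usage differs, but the computed results match everywhere.
As a probe, take a=-1, b=-3, c=2: compute runs tmp=-1, then cur=-12, then (not (((b * c) * min(cur, a)) <= (cur + 4))) is true, then b=-11, then ((abs((c + b)) == min(tmp, b)) and (abs(c) > max(tmp, c))) is false, then aux=1, then (i=-2), then aux=8, then (i=-1), then aux=15, then (i=0), then aux=22, then cur=1, then returns -7; compute2 runs tmp=-1, then cur=-12, then (not ((((b * 1) * c) * min(cur, a)) <= (cur + 4))) is true, then b=-11, then (abs((c + b)) == min(tmp, b)) is false, then aux=1, then (i=-2), then aux=8, then (i=-1), then aux=15, then (i=0), then aux=22, then cur=1, then returns -7; both end at -7.
An exhaustive pass over the 378 declared inputs shows identical outputs.
verdict: equivalent


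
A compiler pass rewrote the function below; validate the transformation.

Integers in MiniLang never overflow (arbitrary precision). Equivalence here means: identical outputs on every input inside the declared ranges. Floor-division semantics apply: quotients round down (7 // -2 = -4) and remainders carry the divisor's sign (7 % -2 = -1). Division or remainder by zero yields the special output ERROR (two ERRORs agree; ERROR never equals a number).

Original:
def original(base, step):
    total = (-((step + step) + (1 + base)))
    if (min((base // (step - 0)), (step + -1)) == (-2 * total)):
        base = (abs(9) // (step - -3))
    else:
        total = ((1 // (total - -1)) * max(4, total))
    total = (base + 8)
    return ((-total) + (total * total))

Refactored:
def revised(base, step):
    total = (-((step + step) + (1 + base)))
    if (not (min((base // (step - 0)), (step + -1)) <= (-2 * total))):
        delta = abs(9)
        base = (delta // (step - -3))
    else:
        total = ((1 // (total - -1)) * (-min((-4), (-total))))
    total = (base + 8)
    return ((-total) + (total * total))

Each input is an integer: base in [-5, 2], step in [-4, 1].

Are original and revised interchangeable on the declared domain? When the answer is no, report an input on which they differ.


These are not equivalent — on base=-5, step=-4 the outputs split (6 vs 2).
original: total := 12 | (min((base // (step - 0)), (step + -1)) == (-2 * total)): false | total := 0 | total := 3 | result 6
revised: total := 12 | (not (min((base // (step - 0)), (step + -1)) <= (-2 * total))): true | delta := 9 | base := -9 | total := -1 | result 2
verdict: not equivalent; witness: base=-5, step=-4


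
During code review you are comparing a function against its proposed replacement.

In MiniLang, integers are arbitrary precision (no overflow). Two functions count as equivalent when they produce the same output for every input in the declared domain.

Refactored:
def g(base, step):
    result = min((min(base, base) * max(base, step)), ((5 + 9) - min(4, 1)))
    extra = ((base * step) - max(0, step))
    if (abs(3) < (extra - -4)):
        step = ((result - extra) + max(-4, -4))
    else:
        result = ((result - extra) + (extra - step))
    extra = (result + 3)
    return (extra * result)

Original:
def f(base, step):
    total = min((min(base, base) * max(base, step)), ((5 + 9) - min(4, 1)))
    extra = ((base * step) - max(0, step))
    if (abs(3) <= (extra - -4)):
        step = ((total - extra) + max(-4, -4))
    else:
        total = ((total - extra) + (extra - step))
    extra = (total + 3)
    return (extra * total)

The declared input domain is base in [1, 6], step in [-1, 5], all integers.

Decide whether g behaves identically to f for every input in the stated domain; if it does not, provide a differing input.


Take base=1, step=-1.
f: total := 1 | extra := -1 | (abs(3) <= (extra - -4)): true | step := -2 | extra := 4 | result 4
g: result := 1 | extra := -1 | (abs(3) < (extra - -4)): false | result := 2 | extra := 5 | result 10
4 against 10: the behavior changed.
verdict: not equivalent; witness: base=1, step=-1


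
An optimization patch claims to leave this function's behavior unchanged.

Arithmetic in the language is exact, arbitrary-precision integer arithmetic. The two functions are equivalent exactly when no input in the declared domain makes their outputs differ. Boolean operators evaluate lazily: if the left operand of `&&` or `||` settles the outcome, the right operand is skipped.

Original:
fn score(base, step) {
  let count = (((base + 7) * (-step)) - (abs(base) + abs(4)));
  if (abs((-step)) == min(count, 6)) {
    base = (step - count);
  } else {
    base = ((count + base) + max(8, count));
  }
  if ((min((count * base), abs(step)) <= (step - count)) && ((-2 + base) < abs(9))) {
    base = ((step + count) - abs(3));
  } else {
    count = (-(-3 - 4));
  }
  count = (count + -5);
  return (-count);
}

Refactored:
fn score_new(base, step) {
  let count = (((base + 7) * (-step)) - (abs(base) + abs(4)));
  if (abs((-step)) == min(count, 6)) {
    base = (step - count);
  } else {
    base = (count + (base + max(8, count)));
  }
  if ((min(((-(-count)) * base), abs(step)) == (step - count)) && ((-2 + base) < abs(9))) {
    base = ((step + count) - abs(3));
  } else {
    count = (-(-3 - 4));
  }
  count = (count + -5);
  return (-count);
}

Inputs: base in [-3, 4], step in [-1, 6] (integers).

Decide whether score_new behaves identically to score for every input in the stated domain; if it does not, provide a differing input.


Try base=-3, step=-1.
score: count = -3; (abs((-step)) == min(count, 6)) -> false; base = 2; ((min((count * base), abs(step)) <= (step - count)) && ((-2 + base) < abs(9))) -> true; base = -7; count = -8; return 8
score_new: count = -3; (abs((-step)) == min(count, 6)) -> false; base = 2; ((min(((-(-count)) * base), abs(step)) == (step - count)) && ((-2 + base) < abs(9))) -> false; count = 7; count = 2; return -2
8 against -2: the behavior changed.
verdict: not equivalent; witness: base=-3, step=-1


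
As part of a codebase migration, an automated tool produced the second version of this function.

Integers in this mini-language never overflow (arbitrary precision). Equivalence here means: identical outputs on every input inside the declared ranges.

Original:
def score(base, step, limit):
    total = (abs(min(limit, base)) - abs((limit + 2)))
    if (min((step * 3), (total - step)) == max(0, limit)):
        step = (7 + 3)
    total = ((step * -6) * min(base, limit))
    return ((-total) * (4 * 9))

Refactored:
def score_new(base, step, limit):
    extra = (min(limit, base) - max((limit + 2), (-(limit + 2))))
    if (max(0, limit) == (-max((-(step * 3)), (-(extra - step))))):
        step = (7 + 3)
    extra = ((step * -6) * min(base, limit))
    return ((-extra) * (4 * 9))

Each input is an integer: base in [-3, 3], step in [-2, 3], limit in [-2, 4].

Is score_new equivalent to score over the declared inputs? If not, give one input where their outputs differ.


Take base=-3, step=0, limit=-2.
score: total = 3; (min((step * 3), (total - step)) == max(0, limit)) -> true; step = 10; total = 180; return -6480
score_new: extra = -3; (max(0, limit) == (-max((-(step * 3)), (-(extra - step))))) -> false; extra = 0; return 0
-6480 != 0, so the rewrite changes behavior.
verdict: not equivalent; witness: base=-3, step=0, limit=-2


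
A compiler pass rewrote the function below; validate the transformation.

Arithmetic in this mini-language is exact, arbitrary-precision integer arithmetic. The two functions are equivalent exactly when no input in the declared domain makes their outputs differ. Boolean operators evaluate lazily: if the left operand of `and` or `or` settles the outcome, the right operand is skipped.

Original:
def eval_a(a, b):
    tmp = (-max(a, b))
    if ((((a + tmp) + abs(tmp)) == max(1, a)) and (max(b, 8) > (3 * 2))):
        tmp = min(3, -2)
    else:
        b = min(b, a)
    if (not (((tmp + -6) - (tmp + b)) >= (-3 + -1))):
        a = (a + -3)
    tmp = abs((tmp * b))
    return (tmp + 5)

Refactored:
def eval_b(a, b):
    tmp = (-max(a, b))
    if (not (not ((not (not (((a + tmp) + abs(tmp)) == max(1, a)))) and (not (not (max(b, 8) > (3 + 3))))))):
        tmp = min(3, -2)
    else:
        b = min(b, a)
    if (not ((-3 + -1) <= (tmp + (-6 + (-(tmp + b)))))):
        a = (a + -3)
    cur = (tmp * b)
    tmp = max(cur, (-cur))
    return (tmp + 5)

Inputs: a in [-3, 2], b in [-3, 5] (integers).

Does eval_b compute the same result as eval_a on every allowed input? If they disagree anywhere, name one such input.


Equivalent — the differences include min/max/abs usage differs, and comparison usage differs, and constant usage differs, and local variable names differ, and boolean connective usage differs, and statement counts differ, and arithmetic usage differs, yet no declared input distinguishes the two.
As a probe, take a=-1, b=1: eval_a runs tmp = -1; ((((a + tmp) + abs(tmp)) == max(1, a)) and (max(b, 8) > (3 * 2))) -> false; b = -1; (not (((tmp + -6) - (tmp + b)) >= (-3 + -1))) -> true; a = -4; tmp = 1; return 6; eval_b runs tmp = -1; (not (not ((not (not (((a + tmp) + abs(tmp)) == max(1, a)))) and (not (not (max(b, 8) > (3 + 3))))))) -> false; b = -1; (not ((-3 + -1) <= (tmp + (-6 + (-(tmp + b)))))) -> true; a = -4; cur = 1; tmp = 1; return 6; both end at 6.
Checked all 54 inputs in the declared domain: the outputs agree on every one.
verdict: equivalent


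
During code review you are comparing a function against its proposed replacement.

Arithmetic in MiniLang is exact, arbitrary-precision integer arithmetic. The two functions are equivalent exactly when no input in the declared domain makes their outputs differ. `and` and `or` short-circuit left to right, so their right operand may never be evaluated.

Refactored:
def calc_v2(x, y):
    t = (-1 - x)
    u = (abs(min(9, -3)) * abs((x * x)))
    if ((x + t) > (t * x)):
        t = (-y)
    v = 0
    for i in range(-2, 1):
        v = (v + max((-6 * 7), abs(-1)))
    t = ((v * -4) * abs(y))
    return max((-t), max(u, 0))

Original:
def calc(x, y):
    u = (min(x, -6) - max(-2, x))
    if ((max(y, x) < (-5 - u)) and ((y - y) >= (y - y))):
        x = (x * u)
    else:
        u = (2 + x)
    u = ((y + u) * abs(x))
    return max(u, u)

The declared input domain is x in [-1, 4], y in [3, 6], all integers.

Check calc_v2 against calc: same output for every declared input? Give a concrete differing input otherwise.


There is a counterexample at x=-1, y=3: 4 on one side, 36 on the other.
calc: u := -5 | ((max(y, x) < (-5 - u)) and ((y - y) >= (y - y))): false | u := 1 | u := 4 | result 4
calc_v2: t := 0 | u := 3 | ((x + t) > (t * x)): false | v := 0 | iter i=-2: | v := 1 | iter i=-1: | v := 2 | iter i=0: | v := 3 | t := -36 | result 36
verdict: not equivalent; witness: x=-1, y=3


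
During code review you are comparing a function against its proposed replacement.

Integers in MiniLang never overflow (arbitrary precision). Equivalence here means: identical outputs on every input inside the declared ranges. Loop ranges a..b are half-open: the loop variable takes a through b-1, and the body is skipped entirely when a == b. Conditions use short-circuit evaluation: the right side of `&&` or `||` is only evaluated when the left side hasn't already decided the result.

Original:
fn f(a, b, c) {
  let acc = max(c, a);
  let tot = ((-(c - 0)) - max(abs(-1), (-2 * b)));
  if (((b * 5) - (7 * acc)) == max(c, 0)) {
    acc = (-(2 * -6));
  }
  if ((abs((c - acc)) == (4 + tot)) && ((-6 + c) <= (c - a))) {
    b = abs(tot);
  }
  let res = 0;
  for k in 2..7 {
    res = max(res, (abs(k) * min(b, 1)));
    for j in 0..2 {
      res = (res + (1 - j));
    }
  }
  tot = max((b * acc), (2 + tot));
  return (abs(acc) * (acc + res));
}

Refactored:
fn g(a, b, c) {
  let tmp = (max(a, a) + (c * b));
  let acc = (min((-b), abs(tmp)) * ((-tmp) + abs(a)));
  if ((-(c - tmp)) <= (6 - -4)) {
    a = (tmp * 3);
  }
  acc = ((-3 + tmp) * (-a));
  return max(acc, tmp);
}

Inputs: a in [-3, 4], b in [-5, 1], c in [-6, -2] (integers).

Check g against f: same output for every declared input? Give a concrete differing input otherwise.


Try a=-3, b=-5, c=-6.
f: acc = -3; tot = -4; (((b * 5) - (7 * acc)) == max(c, 0)) -> false; ((abs((c - acc)) == (4 + tot)) && ((-6 + c) <= (c - a))) -> false; res = 0; [k=2]; res = 0; [j=0]; res = 1; [j=1]; res = 1; [k=3]; res = 1; [j=0]; res = 2; [j=1]; res = 2; [k=4]; res = 2; [j=0]; res = 3; [j=1]; res = 3; [k=5]; res = 3; [j=0]; res = 4; [j=1]; res = 4; [k=6]; res = 4; [j=0]; res = 5; [j=1]; res = 5; tot = 15; return 6
g: tmp = 27; acc = -120; ((-(c - tmp)) <= (6 - -4)) -> false; acc = 72; return 72
6 != 72, so the rewrite changes behavior.
verdict: not equivalent; witness: a=-3, b=-5, c=-6


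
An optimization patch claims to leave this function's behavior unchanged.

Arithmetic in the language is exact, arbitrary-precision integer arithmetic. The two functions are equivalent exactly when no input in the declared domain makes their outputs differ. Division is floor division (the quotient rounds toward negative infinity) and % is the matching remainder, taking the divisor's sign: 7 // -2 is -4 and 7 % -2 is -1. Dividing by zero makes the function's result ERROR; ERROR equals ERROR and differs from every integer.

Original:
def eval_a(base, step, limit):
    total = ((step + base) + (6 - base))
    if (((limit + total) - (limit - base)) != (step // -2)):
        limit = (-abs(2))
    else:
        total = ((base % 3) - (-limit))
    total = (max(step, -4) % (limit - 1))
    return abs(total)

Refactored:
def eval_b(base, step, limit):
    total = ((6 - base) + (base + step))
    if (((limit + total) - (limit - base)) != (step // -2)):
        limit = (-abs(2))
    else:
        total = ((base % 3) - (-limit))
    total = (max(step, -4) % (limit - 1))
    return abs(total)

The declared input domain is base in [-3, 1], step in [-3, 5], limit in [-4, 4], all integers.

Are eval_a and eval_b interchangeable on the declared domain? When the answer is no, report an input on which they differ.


The two versions differ — the changes include same computation, different form.
As a probe, take base=-1, step=3, limit=1: eval_a runs total becomes 9; next (((limit + total) - (limit - base)) != (step // -2)) evaluates to true; next limit becomes -2; next total becomes 0; next final value 0; eval_b runs total becomes 9; next (((limit + total) - (limit - base)) != (step // -2)) evaluates to true; next limit becomes -2; next total becomes 0; next final value 0; both end at 0.
Sweeping the whole domain (405 inputs) finds no disagreement.
verdict: equivalent


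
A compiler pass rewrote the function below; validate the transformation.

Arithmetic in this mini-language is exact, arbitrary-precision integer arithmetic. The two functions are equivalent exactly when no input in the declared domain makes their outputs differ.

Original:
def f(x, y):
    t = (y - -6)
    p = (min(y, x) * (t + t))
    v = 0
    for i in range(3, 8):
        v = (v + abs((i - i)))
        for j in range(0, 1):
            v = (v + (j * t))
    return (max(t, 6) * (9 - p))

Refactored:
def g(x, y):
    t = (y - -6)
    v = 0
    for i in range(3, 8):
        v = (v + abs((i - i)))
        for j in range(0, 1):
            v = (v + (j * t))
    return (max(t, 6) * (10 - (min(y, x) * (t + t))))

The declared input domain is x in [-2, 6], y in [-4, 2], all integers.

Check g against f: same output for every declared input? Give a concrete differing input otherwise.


Consider the input x=-2, y=-4.
f: t = 2; p = -16; v = 0; [i=3]; v = 0; [j=0]; v = 0; [i=4]; v = 0; [j=0]; v = 0; [i=5]; v = 0; [j=0]; v = 0; [i=6]; v = 0; [j=0]; v = 0; [i=7]; v = 0; [j=0]; v = 0; return 150
g: t = 2; v = 0; [i=3]; v = 0; [j=0]; v = 0; [i=4]; v = 0; [j=0]; v = 0; [i=5]; v = 0; [j=0]; v = 0; [i=6]; v = 0; [j=0]; v = 0; [i=7]; v = 0; [j=0]; v = 0; return 156
150 against 156: the behavior changed.
verdict: not equivalent; witness: x=-2, y=-4


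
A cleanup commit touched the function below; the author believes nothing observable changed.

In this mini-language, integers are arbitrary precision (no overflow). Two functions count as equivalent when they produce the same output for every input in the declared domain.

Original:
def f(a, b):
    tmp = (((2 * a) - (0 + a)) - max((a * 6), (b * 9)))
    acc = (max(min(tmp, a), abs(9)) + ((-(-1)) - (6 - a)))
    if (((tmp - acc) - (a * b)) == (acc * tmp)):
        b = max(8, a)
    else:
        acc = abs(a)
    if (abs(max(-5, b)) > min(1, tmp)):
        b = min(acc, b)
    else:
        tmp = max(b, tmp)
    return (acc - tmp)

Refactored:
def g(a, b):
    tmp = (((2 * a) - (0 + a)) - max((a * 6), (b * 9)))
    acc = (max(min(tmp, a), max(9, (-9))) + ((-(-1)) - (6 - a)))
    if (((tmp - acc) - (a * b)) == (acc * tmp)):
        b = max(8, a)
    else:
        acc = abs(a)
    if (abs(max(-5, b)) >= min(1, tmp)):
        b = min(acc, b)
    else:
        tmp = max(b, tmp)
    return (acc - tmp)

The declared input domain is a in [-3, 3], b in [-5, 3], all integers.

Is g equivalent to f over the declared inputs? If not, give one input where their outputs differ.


Equivalent. The edit looks behavioral (`(abs(max(-5, b)) > min(1, tmp))` became `(abs(max(-5, b)) >= min(1, tmp))`), but over these ranges it never changes the outcome.
An exhaustive pass over the 63 declared inputs shows identical outputs.
As a probe, take a=-3, b=-3: f runs tmp becomes 15; next acc becomes 1; next (((tmp - acc) - (a * b)) == (acc * tmp)) evaluates to false; next acc becomes 3; next (abs(max(-5, b)) > min(1, tmp)) evaluates to true; next b becomes -3; next final value -12; g runs tmp becomes 15; next acc becomes 1; next (((tmp - acc) - (a * b)) == (acc * tmp)) evaluates to false; next acc becomes 3; next (abs(max(-5, b)) >= min(1, tmp)) evaluates to true; next b becomes -3; next final value -12; both end at -12.
verdict: equivalent


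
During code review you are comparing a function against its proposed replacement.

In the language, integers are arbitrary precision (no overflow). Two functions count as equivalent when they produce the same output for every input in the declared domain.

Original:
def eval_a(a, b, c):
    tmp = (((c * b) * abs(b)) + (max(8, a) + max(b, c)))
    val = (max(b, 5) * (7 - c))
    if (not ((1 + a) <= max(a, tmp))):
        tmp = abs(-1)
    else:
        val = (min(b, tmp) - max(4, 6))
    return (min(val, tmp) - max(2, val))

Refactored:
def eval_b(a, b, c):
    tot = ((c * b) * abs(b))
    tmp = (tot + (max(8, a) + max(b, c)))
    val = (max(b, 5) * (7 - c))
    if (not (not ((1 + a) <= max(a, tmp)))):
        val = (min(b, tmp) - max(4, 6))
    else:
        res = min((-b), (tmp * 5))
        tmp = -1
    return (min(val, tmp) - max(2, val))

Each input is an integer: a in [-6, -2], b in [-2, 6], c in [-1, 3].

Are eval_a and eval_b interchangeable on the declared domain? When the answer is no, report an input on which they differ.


Try a=-6, b=5, c=-1.
eval_a: tmp := -12 | val := 40 | (not ((1 + a) <= max(a, tmp))): true | tmp := 1 | result -39
eval_b: tot := -25 | tmp := -12 | val := 40 | (not (not ((1 + a) <= max(a, tmp)))): false | res := -60 | tmp := -1 | result -41
-39 and -41 differ, so these are not the same function on this domain.
verdict: not equivalent; witness: a=-6, b=5, c=-1


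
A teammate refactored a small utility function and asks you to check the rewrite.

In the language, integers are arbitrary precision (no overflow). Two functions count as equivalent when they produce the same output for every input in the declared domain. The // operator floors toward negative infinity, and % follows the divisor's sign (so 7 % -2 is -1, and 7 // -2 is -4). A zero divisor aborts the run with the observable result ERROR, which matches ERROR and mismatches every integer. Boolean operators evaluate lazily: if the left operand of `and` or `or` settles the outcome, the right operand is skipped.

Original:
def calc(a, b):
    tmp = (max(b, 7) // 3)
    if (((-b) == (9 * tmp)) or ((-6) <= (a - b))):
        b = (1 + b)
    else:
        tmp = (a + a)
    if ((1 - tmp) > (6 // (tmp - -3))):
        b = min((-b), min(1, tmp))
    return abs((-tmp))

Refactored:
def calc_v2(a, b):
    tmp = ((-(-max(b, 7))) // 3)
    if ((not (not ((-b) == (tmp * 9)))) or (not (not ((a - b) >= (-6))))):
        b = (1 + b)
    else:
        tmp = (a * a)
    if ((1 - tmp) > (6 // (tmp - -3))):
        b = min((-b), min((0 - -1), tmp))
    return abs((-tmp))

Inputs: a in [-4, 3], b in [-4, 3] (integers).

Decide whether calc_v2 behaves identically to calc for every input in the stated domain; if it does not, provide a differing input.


These are not equivalent — on a=-4, b=3 the outputs split (8 vs 16).
calc: tmp becomes 2; next (((-b) == (9 * tmp)) or ((-6) <= (a - b))) evaluates to false; next tmp becomes -8; next ((1 - tmp) > (6 // (tmp - -3))) evaluates to true; next b becomes -8; next final value 8
calc_v2: tmp becomes 2; next ((not (not ((-b) == (tmp * 9)))) or (not (not ((a - b) >= (-6))))) evaluates to false; next tmp becomes 16; next ((1 - tmp) > (6 // (tmp - -3))) evaluates to false; next final value 16
verdict: not equivalent; witness: a=-4, b=3


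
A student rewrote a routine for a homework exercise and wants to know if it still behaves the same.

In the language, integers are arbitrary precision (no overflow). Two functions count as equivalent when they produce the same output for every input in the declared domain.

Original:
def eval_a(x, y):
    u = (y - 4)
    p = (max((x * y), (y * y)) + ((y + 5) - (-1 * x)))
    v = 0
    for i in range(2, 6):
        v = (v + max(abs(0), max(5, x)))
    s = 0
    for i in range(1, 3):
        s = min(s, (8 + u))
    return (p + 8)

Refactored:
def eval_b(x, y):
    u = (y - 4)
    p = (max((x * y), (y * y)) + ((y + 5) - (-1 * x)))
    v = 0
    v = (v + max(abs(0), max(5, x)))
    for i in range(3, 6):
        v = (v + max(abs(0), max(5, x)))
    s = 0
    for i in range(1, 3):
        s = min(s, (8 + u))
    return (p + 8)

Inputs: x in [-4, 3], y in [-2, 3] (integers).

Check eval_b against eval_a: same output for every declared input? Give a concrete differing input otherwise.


The two versions differ — the changes include constant usage differs, loop structure differs, arithmetic usage differs, statement counts differ, min/max/abs usage differs.
As a probe, take x=-3, y=2: eval_a runs u = -2; p = 8; v = 0; [i=2]; v = 5; [i=3]; v = 10; [i=4]; v = 15; [i=5]; v = 20; s = 0; [i=1]; s = 0; [i=2]; s = 0; return 16; eval_b runs u = -2; p = 8; v = 0; v = 5; [i=3]; v = 10; [i=4]; v = 15; [i=5]; v = 20; s = 0; [i=1]; s = 0; [i=2]; s = 0; return 16; both end at 16.
An exhaustive pass over the 48 declared inputs shows identical outputs.
verdict: equivalent


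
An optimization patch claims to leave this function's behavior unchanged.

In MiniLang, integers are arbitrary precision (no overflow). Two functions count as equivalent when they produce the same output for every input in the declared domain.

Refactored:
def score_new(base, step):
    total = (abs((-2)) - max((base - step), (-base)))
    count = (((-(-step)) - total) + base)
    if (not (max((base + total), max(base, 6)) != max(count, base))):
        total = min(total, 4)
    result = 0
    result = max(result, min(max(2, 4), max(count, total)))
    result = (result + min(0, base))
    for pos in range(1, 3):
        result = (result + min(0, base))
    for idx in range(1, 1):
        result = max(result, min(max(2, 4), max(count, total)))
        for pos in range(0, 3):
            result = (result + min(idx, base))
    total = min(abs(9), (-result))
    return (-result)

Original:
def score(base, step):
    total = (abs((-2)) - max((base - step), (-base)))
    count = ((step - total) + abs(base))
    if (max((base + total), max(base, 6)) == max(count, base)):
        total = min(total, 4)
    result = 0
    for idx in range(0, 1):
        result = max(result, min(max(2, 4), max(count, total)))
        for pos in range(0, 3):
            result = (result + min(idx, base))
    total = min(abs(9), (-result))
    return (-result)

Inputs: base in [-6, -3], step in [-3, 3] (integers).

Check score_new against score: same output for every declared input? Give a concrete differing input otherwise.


At base=-6, step=-3: score gives 14, score_new gives 18.
verdict: not equivalent; witness: base=-6, step=-3


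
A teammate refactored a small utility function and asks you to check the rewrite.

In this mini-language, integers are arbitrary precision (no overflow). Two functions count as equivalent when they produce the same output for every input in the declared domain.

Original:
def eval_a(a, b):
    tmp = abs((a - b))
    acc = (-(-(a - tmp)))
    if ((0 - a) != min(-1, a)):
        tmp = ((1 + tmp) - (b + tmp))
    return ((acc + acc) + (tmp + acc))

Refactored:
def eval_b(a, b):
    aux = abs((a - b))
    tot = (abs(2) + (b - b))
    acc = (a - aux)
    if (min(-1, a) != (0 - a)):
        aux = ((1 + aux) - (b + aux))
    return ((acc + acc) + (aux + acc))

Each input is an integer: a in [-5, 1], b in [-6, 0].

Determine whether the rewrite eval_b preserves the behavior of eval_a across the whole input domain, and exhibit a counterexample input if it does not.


Side by side, the visible changes include: arithmetic usage differs, and statement counts differ, and local variable names differ, and min/max/abs usage differs, and constant usage differs.
Tracing a=-1, b=-5: eval_a: tmp=4, then acc=-5, then ((0 - a) != min(-1, a)) is true, then tmp=6, then returns -9 | eval_b: aux=4, then tot=2, then acc=-5, then (min(-1, a) != (0 - a)) is true, then aux=6, then returns -9 — matching result -9.
Sweeping the whole domain (49 inputs) finds no disagreement.
verdict: equivalent


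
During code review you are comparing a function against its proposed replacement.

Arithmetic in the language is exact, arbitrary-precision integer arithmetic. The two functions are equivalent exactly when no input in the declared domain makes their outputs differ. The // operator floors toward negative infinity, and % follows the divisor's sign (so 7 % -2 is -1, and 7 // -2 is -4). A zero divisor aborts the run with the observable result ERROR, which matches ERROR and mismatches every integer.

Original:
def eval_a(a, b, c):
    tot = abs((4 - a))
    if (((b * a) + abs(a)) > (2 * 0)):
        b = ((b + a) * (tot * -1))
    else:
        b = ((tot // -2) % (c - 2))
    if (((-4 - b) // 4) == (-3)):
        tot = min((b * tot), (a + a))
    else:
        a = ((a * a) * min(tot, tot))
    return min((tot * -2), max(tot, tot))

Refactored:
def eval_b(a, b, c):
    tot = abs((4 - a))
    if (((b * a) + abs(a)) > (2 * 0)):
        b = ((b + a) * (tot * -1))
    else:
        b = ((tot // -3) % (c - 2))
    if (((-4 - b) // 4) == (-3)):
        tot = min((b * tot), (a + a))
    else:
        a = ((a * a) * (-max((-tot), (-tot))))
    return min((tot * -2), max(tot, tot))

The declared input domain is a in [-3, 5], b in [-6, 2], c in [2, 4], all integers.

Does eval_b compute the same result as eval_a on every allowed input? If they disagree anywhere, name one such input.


The one real change (`-2` became `-3`) has no effect anywhere in the declared ranges; all 243 inputs agree.
verdict: equivalent


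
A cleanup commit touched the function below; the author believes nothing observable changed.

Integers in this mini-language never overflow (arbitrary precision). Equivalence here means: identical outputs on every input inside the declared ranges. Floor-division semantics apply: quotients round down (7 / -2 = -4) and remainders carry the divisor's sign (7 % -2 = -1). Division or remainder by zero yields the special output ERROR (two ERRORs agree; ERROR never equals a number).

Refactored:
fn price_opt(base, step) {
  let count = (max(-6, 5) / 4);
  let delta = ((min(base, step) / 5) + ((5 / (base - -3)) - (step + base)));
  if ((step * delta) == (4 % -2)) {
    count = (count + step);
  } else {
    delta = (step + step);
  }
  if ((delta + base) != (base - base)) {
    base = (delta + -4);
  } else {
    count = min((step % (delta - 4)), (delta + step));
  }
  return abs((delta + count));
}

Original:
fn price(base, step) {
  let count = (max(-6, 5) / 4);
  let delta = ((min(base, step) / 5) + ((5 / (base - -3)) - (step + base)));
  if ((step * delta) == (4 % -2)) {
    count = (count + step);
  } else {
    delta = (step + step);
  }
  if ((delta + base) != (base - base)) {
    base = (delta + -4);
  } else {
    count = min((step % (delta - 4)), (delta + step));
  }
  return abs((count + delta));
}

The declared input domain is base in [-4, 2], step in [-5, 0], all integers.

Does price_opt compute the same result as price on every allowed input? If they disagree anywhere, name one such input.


Behavior is preserved: although same computation, different form, the outputs never diverge.
As a probe, take base=-2, step=-2: price runs count becomes 1; next delta becomes 8; next ((step * delta) == (4 % -2)) evaluates to false; next delta becomes -4; next ((delta + base) != (base - base)) evaluates to true; next base becomes -8; next final value 3; price_opt runs count becomes 1; next delta becomes 8; next ((step * delta) == (4 % -2)) evaluates to false; next delta becomes -4; next ((delta + base) != (base - base)) evaluates to true; next base becomes -8; next final value 3; both end at 3.
Sweeping the whole domain (42 inputs) finds no disagreement.
verdict: equivalent


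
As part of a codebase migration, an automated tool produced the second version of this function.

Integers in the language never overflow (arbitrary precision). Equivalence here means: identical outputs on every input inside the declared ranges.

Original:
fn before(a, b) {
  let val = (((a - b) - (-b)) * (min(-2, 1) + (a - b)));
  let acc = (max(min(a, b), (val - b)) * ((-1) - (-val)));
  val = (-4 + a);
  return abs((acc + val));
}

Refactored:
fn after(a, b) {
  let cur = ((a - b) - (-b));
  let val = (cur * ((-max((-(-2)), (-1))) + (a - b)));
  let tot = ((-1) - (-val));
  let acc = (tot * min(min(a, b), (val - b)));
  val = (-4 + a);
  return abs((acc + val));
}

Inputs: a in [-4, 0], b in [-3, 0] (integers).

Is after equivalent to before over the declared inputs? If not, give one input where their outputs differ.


These are not equivalent — on a=-4, b=-3 the outputs split (157 vs 52).
before: val := 12 | acc := 165 | val := -8 | result 157
after: cur := -4 | val := 12 | tot := 11 | acc := -44 | val := -8 | result 52
verdict: not equivalent; witness: a=-4, b=-3


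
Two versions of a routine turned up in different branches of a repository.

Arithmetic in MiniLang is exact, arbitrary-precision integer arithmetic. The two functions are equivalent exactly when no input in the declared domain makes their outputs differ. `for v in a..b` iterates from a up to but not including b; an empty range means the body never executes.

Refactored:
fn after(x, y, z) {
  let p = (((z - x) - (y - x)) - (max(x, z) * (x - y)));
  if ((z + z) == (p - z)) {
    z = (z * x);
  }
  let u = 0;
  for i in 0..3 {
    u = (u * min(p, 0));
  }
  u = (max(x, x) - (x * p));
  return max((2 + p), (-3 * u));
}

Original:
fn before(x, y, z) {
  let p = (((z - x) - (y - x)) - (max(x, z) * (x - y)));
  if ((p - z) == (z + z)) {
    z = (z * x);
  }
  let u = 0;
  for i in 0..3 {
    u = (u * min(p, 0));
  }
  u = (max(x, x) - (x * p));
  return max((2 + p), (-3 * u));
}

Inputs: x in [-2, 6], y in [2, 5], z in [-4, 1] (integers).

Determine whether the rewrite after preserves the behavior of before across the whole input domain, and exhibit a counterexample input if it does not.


Behavior is preserved: although same computation, different form, the outputs never diverge.
As a probe, take x=3, y=5, z=-3: before runs p=-2, then ((p - z) == (z + z)) is false, then u=0, then (i=0), then u=0, then (i=1), then u=0, then (i=2), then u=0, then u=9, then returns 0; after runs p=-2, then ((z + z) == (p - z)) is false, then u=0, then (i=0), then u=0, then (i=1), then u=0, then (i=2), then u=0, then u=9, then returns 0; both end at 0.
An exhaustive pass over the 216 declared inputs shows identical outputs.
verdict: equivalent


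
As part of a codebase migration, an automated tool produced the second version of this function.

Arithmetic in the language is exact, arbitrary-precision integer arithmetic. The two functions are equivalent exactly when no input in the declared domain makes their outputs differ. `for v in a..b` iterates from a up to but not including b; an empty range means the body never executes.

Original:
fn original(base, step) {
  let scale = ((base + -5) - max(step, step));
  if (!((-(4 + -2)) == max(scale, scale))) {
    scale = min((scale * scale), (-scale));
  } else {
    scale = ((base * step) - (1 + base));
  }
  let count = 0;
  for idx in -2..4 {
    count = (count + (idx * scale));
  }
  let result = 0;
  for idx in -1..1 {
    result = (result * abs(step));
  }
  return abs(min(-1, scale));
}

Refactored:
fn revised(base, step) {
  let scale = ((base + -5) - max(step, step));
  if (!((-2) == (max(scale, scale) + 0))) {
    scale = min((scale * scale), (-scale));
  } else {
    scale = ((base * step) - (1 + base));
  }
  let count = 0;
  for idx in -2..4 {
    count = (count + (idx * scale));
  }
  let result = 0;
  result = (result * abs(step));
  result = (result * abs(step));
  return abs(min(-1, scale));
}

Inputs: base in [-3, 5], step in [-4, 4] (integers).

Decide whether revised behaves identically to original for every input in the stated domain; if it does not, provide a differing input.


Changes here: arithmetic usage differs; and constant usage differs; and min/max/abs usage differs; and loop structure differs; the full 81-point sweep finds no disagreement.
verdict: equivalent


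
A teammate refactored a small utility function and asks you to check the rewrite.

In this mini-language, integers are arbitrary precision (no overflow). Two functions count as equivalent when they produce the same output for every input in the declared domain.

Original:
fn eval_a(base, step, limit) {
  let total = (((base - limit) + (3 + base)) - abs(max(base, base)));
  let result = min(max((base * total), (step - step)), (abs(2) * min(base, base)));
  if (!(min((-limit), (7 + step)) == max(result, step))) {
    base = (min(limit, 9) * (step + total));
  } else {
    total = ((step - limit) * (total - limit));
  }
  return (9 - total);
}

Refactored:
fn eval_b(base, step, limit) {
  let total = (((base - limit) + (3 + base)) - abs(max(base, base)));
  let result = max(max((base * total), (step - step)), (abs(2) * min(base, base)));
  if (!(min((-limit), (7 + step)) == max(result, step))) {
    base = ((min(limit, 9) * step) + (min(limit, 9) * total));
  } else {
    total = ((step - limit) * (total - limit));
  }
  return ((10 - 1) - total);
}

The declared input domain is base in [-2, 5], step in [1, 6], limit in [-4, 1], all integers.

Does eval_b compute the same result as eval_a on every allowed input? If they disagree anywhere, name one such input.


Try base=-2, step=1, limit=-2.
eval_a: total becomes -1; next result becomes -4; next (!(min((-limit), (7 + step)) == max(result, step))) evaluates to true; next base becomes 0; next final value 10
eval_b: total becomes -1; next result becomes 2; next (!(min((-limit), (7 + step)) == max(result, step))) evaluates to false; next total becomes 3; next final value 6
10 vs 6 — the two versions disagree here.
verdict: not equivalent; witness: base=-2, step=1, limit=-2


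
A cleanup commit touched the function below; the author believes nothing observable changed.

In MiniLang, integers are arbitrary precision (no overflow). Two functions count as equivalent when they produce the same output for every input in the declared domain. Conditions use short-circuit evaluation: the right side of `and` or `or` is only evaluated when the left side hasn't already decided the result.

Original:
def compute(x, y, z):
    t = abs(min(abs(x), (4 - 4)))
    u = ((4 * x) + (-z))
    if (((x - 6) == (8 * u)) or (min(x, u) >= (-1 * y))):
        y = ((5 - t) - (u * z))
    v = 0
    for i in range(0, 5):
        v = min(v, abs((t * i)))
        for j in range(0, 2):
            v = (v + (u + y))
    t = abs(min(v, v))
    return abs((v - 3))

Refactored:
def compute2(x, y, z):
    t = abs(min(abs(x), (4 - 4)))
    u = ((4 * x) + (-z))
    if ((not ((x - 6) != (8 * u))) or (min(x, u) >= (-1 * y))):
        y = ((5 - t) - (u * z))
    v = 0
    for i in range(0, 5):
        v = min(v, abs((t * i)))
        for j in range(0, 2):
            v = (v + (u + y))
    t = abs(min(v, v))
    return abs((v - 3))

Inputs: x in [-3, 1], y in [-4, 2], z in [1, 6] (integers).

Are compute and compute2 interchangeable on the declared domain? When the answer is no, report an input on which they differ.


Reading the diff, among the changes: boolean connective usage differs; comparison usage differs.
One worked example (x=-3, y=-3, z=1) — compute: t becomes 0; next u becomes -13; next (((x - 6) == (8 * u)) or (min(x, u) >= (-1 * y))) evaluates to false; next v becomes 0; next at i=0:; next v becomes 0; next at j=0:; next v becomes -16; next at j=1:; next v becomes -32; next at i=1:; next v becomes -32; next at j=0:; next v becomes -48; next at j=1:; next v becomes -64; next at i=2:; next v becomes -64; next at j=0:; next v becomes -80; next at j=1:; next v becomes -96; next at i=3:; next v becomes -96; next at j=0:; next v becomes -112; next at j=1:; next v becomes -128; next at i=4:; next v becomes -128; next at j=0:; next v becomes -144; next at j=1:; next v becomes -160; next t becomes 160; next final value 163; compute2: t becomes 0; next u becomes -13; next ((not ((x - 6) != (8 * u))) or (min(x, u) >= (-1 * y))) evaluates to false; next v becomes 0; next at i=0:; next v becomes 0; next at j=0:; next v becomes -16; next at j=1:; next v becomes -32; next at i=1:; next v becomes -32; next at j=0:; next v becomes -48; next at j=1:; next v becomes -64; next at i=2:; next v becomes -64; next at j=0:; next v becomes -80; next at j=1:; next v becomes -96; next at i=3:; next v becomes -96; next at j=0:; next v becomes -112; next at j=1:; next v becomes -128; next at i=4:; next v becomes -128; next at j=0:; next v becomes -144; next at j=1:; next v becomes -160; next t becomes 160; next final value 163; agreement on 163.
Across all 210 domain points the two functions coincide.
verdict: equivalent


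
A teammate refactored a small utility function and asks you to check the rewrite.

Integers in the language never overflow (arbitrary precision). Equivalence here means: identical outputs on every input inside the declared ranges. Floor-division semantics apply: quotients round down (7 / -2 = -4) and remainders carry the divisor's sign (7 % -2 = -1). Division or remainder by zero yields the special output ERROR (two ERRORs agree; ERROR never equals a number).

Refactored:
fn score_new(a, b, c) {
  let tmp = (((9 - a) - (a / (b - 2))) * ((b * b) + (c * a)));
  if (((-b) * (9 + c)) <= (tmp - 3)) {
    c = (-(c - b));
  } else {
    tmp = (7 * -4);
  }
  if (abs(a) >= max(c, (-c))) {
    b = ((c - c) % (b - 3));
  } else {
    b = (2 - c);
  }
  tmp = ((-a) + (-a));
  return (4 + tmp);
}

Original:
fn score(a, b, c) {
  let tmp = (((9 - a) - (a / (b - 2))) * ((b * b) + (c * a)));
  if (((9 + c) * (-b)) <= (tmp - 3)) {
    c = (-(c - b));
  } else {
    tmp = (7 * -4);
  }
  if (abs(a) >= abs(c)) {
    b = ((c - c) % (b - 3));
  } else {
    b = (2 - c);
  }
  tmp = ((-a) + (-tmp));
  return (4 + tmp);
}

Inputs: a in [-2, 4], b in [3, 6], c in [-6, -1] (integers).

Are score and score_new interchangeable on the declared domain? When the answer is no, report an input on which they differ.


At a=-2, b=3, c=-6: score gives -267, score_new gives 8.
verdict: not equivalent; witness: a=-2, b=3, c=-6
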